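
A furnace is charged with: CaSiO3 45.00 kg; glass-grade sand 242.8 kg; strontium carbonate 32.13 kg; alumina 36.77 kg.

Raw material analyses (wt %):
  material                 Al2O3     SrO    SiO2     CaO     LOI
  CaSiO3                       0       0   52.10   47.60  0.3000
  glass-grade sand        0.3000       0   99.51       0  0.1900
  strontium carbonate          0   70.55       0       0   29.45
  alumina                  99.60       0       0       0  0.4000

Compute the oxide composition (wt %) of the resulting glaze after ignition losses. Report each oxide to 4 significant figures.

Working values are printed (rounded to four significant digits) on the page; all internal work keeps full precision all the way through; each reported number receives exactly one rounding; the derived quantities, which include ignition loss, four oxide percentages, the yield, totals, glass mass, are computed at exact precision, precisely as stated by the problem or the answer, using the weight values per 346.5 kg of glass.
Mass of each oxide from the mix:
  Al2O3: 242.8·0.003000 + 36.77·0.9960 = 37.35 kg
  SrO: 32.13·0.7055 = 22.67 kg
  SiO2: 45.00·0.5210 + 242.8·0.9951 = 265.1 kg
  CaO: 45.00·0.4760 = 21.42 kg
LOI: 45.00·0.003000 + 242.8·0.001900 + 32.13·0.2945 + 36.77·0.004000 = 10.21 kg
The glass mass, total less LOI, = 356.7 − 10.21 = 346.5 kg (the oxide masses sum to this)
wt % = 100 × oxide mass / glass mass

Glass mass = 346.5 kg (batch 356.7 − LOI 10.21).
Composition: Al2O3 10.78%, SrO 6.542%, SiO2 76.50%, CaO 6.182%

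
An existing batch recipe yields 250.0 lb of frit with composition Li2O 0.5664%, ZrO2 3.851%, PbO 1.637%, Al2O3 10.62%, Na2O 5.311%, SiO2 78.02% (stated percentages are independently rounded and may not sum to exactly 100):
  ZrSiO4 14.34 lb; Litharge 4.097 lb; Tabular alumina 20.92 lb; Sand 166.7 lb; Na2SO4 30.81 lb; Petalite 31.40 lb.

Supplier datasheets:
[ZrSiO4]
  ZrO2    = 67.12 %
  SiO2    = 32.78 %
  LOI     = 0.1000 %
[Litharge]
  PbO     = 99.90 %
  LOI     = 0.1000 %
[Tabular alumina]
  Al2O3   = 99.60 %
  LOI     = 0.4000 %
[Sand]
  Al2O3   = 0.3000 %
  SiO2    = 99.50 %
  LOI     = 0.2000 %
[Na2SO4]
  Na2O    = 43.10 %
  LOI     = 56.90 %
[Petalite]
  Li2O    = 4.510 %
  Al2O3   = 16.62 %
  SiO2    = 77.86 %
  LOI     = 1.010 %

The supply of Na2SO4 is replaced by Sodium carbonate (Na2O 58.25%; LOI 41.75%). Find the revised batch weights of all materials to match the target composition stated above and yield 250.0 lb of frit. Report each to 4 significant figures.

All internal work runs at full precision at every stage — intermediates are shown with 4-significant-digit rounding between the steps — a single rounding yields each reported figure. All derived quantities, which include net glass mass, the yield, ignition loss, six oxide percentages, the totals, are carried at full float precision, precisely as stated by the problem or answer text, starting from the weights for 250.0 lb of glass.
Oxide-by-oxide targets in 250.0 lb frit:
  Li2O: 0.5664% × 250.0 = 1.416 lb
  ZrO2: 3.851% × 250.0 = 9.628 lb
  PbO: 1.637% × 250.0 = 4.093 lb
  Al2O3: 10.62% × 250.0 = 26.55 lb
  Na2O: 5.311% × 250.0 = 13.28 lb
  SiO2: 78.02% × 250.0 = 195.0 lb
Balance tally, oxide-wise, given the weights on record, relative to the basis at hand (target by target, the sums agree once rounding is allowed for):
  Li2O: 31.40·0.04510 = 1.416 lb (target 1.416 lb)
  ZrO2: 14.34·0.6712 = 9.625 lb (target 9.628 lb)
  PbO: 4.097·0.9990 = 4.093 lb (target 4.093 lb)
  Al2O3: 20.92·0.9960 + 166.7·0.003000 + 31.40·0.1662 = 26.56 lb (target 26.55 lb)
  Na2O: 22.79·0.5825 = 13.28 lb (target 13.28 lb)
  SiO2: 14.34·0.3278 + 166.7·0.9950 + 31.40·0.7786 = 195.0 lb (target 195.0 lb)
Glass mass check: total batch − LOI = 250.0 lb (per-oxide target masses sum to 250.0 lb; with the basis standing at 250.0 lb — any gap is answer rounding).
Total batch = Σ batch = 260.2 lb; LOI removed, Σ of batch·LOI: 10.27 lb; yield, glass over the total, = 96.05%.

Revised batch per 250.0 lb frit:
  ZrSiO4: 14.34 lb
  Litharge: 4.097 lb
  Tabular alumina: 20.92 lb
  Sand: 166.7 lb
  Sodium carbonate: 22.79 lb
  Petalite: 31.40 lb
Total batch = 260.2 lb; LOI loss = 10.27 lb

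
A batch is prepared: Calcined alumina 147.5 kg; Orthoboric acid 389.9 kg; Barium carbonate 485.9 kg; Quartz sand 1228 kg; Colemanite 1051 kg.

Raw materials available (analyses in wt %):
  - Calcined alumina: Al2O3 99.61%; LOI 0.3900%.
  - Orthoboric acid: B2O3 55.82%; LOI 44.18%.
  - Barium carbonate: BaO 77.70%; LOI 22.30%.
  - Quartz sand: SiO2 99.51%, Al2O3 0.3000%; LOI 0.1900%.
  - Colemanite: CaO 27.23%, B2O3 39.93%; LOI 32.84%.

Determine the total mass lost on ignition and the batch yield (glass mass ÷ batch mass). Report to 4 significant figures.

Working values appear, rounded to four significant figures, at each printed step — every computation carries full precision in every operation. Exactly one rounding is applied to each reported number. The derived quantities (glass mass, the totals, yield, the five compositions, ignition loss) are rebuilt from the batch weights on 2674 kg of glass at full float precision, as quoted within the problem or the answer.
Loss on ignition, line by line:
  Calcined alumina: 147.5 × 0.003900 = 0.5752 kg
  Orthoboric acid: 389.9 × 0.4418 = 172.3 kg
  Barium carbonate: 485.9 × 0.2230 = 108.4 kg
  Quartz sand: 1228 × 0.001900 = 2.333 kg
  Colemanite: 1051 × 0.3284 = 345.1 kg
Total LOI = 628.7 kg
Glass = batch − LOI = 3302 − 628.7 = 2674 kg

LOI loss = 628.7 kg; glass = 2674 kg; yield = 80.96%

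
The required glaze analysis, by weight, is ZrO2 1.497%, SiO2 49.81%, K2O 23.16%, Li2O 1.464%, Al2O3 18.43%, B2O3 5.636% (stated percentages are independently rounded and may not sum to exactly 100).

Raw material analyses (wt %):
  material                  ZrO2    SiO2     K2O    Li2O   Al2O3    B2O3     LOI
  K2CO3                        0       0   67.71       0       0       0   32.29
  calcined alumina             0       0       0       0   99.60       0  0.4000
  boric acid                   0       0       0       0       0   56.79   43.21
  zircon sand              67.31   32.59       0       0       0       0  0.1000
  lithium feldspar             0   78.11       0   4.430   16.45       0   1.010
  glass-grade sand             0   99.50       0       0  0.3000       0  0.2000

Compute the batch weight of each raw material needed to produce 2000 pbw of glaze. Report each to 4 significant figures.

Batch per 2000 pbw glaze:
  K2CO3: 684.1 pbw
  calcined alumina: 259.5 pbw
  boric acid: 198.5 pbw
  zircon sand: 44.48 pbw
  lithium feldspar: 660.9 pbw
  glass-grade sand: 467.8 pbw
Total batch = 2315 pbw; LOI loss = 315.4 pbw; yield = 86.38%

Working values are printed rounded off to 4 significant digits alongside each step; the whole derivation carries full precision through the solve. Each reported number carries a single rounding; derived quantities, which include the yield, the six compositions, totals, ignition loss, net glass mass, are computed at full float precision, precisely as stated by the question or the answer, from the batch weights per 2000 pbw of glass.
Oxide-by-oxide targets in 2000 pbw glaze:
  ZrO2: 1.497% × 2000 = 29.94 pbw
  SiO2: 49.81% × 2000 = 996.2 pbw
  K2O: 23.16% × 2000 = 463.2 pbw
  Li2O: 1.464% × 2000 = 29.28 pbw
  Al2O3: 18.43% × 2000 = 368.6 pbw
  B2O3: 5.636% × 2000 = 112.7 pbw
Mass-balance tally per oxide working from each reported weight, at the basis given (oxide sums agree with the targets inside rounding margins):
  ZrO2: 44.48·0.6731 = 29.94 pbw (target 29.94 pbw)
  SiO2: 44.48·0.3259 + 660.9·0.7811 + 467.8·0.9950 = 996.2 pbw (target 996.2 pbw)
  K2O: 684.1·0.6771 = 463.2 pbw (target 463.2 pbw)
  Li2O: 660.9·0.04430 = 29.28 pbw (target 29.28 pbw)
  Al2O3: 259.5·0.9960 + 660.9·0.1645 + 467.8·0.003000 = 368.6 pbw (target 368.6 pbw)
  B2O3: 198.5·0.5679 = 112.7 pbw (target 112.7 pbw)
Mass balance on the glass: net batch after ignition = 2000 pbw (summing oxide targets gives 2000 pbw; versus the stated basis of 2000 pbw — gaps are rounding artifacts).
Batch grand total — Σ batch = 2315 pbw; LOI removed, Σ of batch·LOI: 315.4 pbw; yield: glass divided by total = 86.38%.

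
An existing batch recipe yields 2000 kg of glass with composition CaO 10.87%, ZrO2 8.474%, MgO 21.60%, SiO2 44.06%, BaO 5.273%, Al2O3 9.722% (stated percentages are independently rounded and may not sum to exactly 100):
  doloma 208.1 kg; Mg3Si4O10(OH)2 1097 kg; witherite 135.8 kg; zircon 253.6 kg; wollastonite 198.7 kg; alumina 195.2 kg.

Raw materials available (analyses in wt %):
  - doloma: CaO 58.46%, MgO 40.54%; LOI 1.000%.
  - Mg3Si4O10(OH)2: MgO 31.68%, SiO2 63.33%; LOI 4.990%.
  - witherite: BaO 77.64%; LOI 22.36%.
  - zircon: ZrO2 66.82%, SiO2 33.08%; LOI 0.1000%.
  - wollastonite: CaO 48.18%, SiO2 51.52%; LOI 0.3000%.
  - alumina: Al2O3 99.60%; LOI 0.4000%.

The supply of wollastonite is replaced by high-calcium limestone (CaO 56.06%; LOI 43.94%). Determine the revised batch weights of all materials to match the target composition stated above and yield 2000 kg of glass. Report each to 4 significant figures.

Revised batch per 2000 kg glass:
  doloma: 81.80 kg
  Mg3Si4O10(OH)2: 1259 kg
  witherite: 135.8 kg
  zircon: 253.6 kg
  high-calcium limestone: 302.5 kg
  alumina: 195.2 kg
Total batch = 2228 kg; LOI loss = 228.0 kg

Each numeric step maintains exact precision end to end — working values are printed rounded to four significant digits — a single rounding completes each reported number. All derived quantities (LOI, the totals, the six compositions, glass mass, yield) are carried in full float precision from the weighed amounts for 2000 kg of glass, as given in problem or answer.
Target oxide masses per 2000 kg glass:
  CaO: 10.87% × 2000 = 217.4 kg
  ZrO2: 8.474% × 2000 = 169.5 kg
  MgO: 21.60% × 2000 = 432.0 kg
  SiO2: 44.06% × 2000 = 881.2 kg
  BaO: 5.273% × 2000 = 105.5 kg
  Al2O3: 9.722% × 2000 = 194.4 kg
Per-oxide balance check with the batch weights as given, per the basis as stated (every target is met by its sum modulo rounding of the values):
  CaO: 81.80·0.5846 + 302.5·0.5606 = 217.4 kg (target 217.4 kg)
  ZrO2: 253.6·0.6682 = 169.5 kg (target 169.5 kg)
  MgO: 81.80·0.4054 + 1259·0.3168 = 432.0 kg (target 432.0 kg)
  SiO2: 1259·0.6333 + 253.6·0.3308 = 881.2 kg (target 881.2 kg)
  BaO: 135.8·0.7764 = 105.4 kg (target 105.5 kg)
  Al2O3: 195.2·0.9960 = 194.4 kg (target 194.4 kg)
Auditing the glass mass value: the batch minus its LOI: 2000 kg (per-oxide target masses sum to 2000 kg; versus the stated basis of 2000 kg — a pure rounding effect).
Total batch = Σ batch = 2228 kg; Σ batch·LOI gives LOI loss = 228.0 kg; yield, glass over the total, = 89.77%.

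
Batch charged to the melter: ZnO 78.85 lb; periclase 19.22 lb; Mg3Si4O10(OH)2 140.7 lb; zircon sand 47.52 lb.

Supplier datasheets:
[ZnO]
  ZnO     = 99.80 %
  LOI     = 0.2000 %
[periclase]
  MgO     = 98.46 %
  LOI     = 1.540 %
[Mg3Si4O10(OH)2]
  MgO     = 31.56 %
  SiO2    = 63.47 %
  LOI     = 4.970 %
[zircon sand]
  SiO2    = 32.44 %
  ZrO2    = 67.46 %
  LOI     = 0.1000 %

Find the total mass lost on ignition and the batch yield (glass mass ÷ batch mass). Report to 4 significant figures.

LOI loss = 7.494 lb; glass = 278.8 lb; yield = 97.38%

Working values are shown with 4-significant-digit rounding in the working. Every computation holds full float precision at all times — a single rounding produces every reported value. All derived quantities are computed from the weighed amounts on 278.8 lb of glass in exact precision (totals, four oxide percentages, ignition loss, glass mass, yield) as they appear in the question or the answer.
Loss on ignition, line by line:
  ZnO: 78.85 × 0.002000 = 0.1577 lb
  periclase: 19.22 × 0.01540 = 0.2960 lb
  Mg3Si4O10(OH)2: 140.7 × 0.04970 = 6.993 lb
  zircon sand: 47.52 × 0.001000 = 0.04752 lb
Total LOI = 7.494 lb
Glass = batch − LOI = 286.3 − 7.494 = 278.8 lb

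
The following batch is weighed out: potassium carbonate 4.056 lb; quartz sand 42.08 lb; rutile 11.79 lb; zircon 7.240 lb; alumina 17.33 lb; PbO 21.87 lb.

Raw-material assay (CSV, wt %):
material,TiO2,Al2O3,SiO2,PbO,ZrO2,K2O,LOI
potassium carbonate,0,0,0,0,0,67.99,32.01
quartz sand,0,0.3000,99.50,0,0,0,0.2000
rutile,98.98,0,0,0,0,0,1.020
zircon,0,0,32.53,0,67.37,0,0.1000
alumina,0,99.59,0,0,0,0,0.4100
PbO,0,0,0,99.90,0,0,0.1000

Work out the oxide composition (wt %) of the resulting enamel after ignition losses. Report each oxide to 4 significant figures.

Mid-chain values are printed, rounded to 4 significant digits, between the steps — the working math holds full precision throughout — every reported figure is rounded once only; all derived quantities, including LOI, glass mass, six oxide percentages, totals, yield, are carried starting from the weights for 102.8 lb of glass in exact precision as quoted within the problem or the answer.
Mass of each oxide from the mix:
  TiO2: 11.79·0.9898 = 11.67 lb
  Al2O3: 42.08·0.003000 + 17.33·0.9959 = 17.39 lb
  SiO2: 42.08·0.9950 + 7.240·0.3253 = 44.22 lb
  PbO: 21.87·0.9990 = 21.85 lb
  ZrO2: 7.240·0.6737 = 4.878 lb
  K2O: 4.056·0.6799 = 2.758 lb
LOI: 4.056·0.3201 + 42.08·0.002000 + 11.79·0.01020 + 7.240·0.001000 + 17.33·0.004100 + 21.87·0.001000 = 1.603 lb
The glass mass, total less LOI, = 104.4 − 1.603 = 102.8 lb (= the summed oxide contributions)
each wt % is 100 × oxide ÷ glass

Glass mass = 102.8 lb (batch 104.4 − LOI 1.603).
Composition: TiO2 11.36%, Al2O3 16.92%, SiO2 43.04%, PbO 21.26%, ZrO2 4.746%, K2O 2.684%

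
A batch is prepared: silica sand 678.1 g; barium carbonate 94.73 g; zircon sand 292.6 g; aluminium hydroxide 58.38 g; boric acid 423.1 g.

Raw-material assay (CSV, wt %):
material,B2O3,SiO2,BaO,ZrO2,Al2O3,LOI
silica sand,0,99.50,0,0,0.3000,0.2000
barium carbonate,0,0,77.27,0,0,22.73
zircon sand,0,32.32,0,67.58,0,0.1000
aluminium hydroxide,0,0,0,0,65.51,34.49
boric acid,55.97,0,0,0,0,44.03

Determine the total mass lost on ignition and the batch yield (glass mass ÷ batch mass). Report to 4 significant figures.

The intermediate values are shown rounded to 4 significant figures in the working — every computation carries full precision at all times; a single rounding yields each reported figure; all derived quantities (ignition loss, yield, the five compositions, net glass mass, totals) are computed from the weighed amounts for 1317 g of glass in full float precision, as given in question or answer.
Ignition loss by material:
  silica sand: 678.1 × 0.002000 = 1.356 g
  barium carbonate: 94.73 × 0.2273 = 21.53 g
  zircon sand: 292.6 × 0.001000 = 0.2926 g
  aluminium hydroxide: 58.38 × 0.3449 = 20.14 g
  boric acid: 423.1 × 0.4403 = 186.3 g
Total LOI = 229.6 g
Glass = batch − LOI = 1547 − 229.6 = 1317 g

LOI loss = 229.6 g; glass = 1317 g; yield = 85.16%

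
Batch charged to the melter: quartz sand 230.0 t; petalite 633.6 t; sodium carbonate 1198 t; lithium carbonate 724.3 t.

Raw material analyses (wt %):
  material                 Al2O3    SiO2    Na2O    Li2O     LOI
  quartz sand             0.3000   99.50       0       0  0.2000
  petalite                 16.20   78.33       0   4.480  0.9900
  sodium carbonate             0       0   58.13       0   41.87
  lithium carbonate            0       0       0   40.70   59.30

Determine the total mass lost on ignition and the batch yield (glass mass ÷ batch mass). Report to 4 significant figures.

Intermediates are shown rounded to four significant figures on the page; full precision is kept from first step to last — exactly one rounding lands on every reported figure. The derived quantities are computed at full float precision (totals, net glass mass, four oxide percentages, yield, LOI) using the weight values at 1848 t of glass as set out in the question or the answer.
LOI of each material in turn:
  quartz sand: 230.0 × 0.002000 = 0.4600 t
  petalite: 633.6 × 0.009900 = 6.273 t
  sodium carbonate: 1198 × 0.4187 = 501.6 t
  lithium carbonate: 724.3 × 0.5930 = 429.5 t
Total LOI = 937.8 t
Glass = batch − LOI = 2786 − 937.8 = 1848 t

LOI loss = 937.8 t; glass = 1848 t; yield = 66.34%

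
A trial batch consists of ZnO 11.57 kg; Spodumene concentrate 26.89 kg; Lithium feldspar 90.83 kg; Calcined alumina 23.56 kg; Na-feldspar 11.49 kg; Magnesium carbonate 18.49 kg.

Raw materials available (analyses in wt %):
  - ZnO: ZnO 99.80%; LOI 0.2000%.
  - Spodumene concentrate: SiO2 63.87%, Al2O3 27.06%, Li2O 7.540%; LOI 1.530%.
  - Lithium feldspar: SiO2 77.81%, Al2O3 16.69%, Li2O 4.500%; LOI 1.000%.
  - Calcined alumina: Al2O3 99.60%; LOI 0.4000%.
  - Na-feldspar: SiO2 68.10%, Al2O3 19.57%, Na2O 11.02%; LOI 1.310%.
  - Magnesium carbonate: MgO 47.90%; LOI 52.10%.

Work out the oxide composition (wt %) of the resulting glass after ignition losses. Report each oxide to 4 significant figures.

In-progress results are displayed, with 4-significant-digit rounding, between the steps. Each numeric step holds exact precision through every step; each reported result takes just one rounding — derived quantities (ignition loss, yield, glass mass, the six compositions, the totals) are computed in full precision using the weight values for 171.6 kg of glass, as quoted within the problem or answer text.
Delivered oxide masses:
  ZnO: 11.57·0.9980 = 11.55 kg
  MgO: 18.49·0.4790 = 8.857 kg
  SiO2: 26.89·0.6387 + 90.83·0.7781 + 11.49·0.6810 = 95.67 kg
  Al2O3: 26.89·0.2706 + 90.83·0.1669 + 23.56·0.9960 + 11.49·0.1957 = 48.15 kg
  Li2O: 26.89·0.07540 + 90.83·0.04500 = 6.115 kg
  Na2O: 11.49·0.1102 = 1.266 kg
LOI: 11.57·0.002000 + 26.89·0.01530 + 90.83·0.01000 + 23.56·0.004000 + 11.49·0.01310 + 18.49·0.5210 = 11.22 kg
The glass mass, total less LOI, = 182.8 − 11.22 = 171.6 kg (= the summed oxide contributions)
each wt % is 100 × oxide ÷ glass

Glass mass = 171.6 kg (batch 182.8 − LOI 11.22).
Composition: ZnO 6.729%, MgO 5.161%, SiO2 55.75%, Al2O3 28.06%, Li2O 3.563%, Na2O 0.7378%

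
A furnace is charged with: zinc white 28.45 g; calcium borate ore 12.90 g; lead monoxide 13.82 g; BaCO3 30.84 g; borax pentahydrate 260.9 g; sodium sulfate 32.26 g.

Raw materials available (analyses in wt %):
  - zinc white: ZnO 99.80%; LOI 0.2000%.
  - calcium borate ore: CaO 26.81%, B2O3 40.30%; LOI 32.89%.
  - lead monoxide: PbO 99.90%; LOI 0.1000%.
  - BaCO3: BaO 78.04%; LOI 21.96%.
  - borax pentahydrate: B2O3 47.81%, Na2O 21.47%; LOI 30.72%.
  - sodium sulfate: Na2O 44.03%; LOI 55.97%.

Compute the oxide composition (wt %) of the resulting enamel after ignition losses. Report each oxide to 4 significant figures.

Glass mass = 269.9 g (batch 379.2 − LOI 109.3).
Composition: CaO 1.281%, ZnO 10.52%, BaO 8.918%, PbO 5.116%, B2O3 48.15%, Na2O 26.02%

Mid-chain values appear rounded off to 4 significant digits within the worked lines; each numeric step keeps exact precision through the solve — a single rounding finalizes each reported result. The derived quantities, which include yield, the six compositions, totals, ignition loss, net glass mass, are recomputed in exact precision, precisely as stated by question or answer, starting from the weights at 269.9 g of glass.
Mass of each oxide from the mix:
  CaO: 12.90·0.2681 = 3.458 g
  ZnO: 28.45·0.9980 = 28.39 g
  BaO: 30.84·0.7804 = 24.07 g
  PbO: 13.82·0.9990 = 13.81 g
  B2O3: 12.90·0.4030 + 260.9·0.4781 = 129.9 g
  Na2O: 260.9·0.2147 + 32.26·0.4403 = 70.22 g
LOI: 28.45·0.002000 + 12.90·0.3289 + 13.82·0.001000 + 30.84·0.2196 + 260.9·0.3072 + 32.26·0.5597 = 109.3 g
The glass mass, total less LOI, = 379.2 − 109.3 = 269.9 g (matching Σ of the oxides)
percent share: oxide ÷ glass, ×100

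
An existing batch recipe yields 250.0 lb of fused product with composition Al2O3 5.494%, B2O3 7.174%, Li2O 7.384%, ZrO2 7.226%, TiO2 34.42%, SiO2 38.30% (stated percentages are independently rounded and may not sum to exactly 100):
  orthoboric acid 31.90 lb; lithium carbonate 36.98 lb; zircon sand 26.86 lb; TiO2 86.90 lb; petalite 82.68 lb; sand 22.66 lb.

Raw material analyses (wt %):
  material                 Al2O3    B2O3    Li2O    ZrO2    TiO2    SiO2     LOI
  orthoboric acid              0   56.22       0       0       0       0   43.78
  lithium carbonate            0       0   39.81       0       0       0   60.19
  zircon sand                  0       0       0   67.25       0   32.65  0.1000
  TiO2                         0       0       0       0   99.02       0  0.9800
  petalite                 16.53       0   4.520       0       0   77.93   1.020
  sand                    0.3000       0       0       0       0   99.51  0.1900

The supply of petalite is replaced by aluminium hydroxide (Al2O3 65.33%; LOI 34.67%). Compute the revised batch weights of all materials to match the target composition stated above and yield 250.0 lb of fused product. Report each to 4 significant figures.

Revised batch per 250.0 lb fused product:
  orthoboric acid: 31.90 lb
  lithium carbonate: 46.37 lb
  zircon sand: 26.86 lb
  TiO2: 86.90 lb
  aluminium hydroxide: 20.62 lb
  sand: 87.41 lb
Total batch = 300.1 lb; LOI loss = 50.07 lb

In-progress results are shown rounded to four significant figures within the worked lines — the working math runs at exact precision from first step to last — each reported value is rounded a single time — the derived quantities are computed in exact precision (ignition loss, the totals, yield, net glass mass, the six compositions) from the weighed amounts per 250.0 lb of glass, as set out in question or answer.
Target masses of each oxide per 250.0 lb fused product:
  Al2O3: 5.494% × 250.0 = 13.74 lb
  B2O3: 7.174% × 250.0 = 17.93 lb
  Li2O: 7.384% × 250.0 = 18.46 lb
  ZrO2: 7.226% × 250.0 = 18.07 lb
  TiO2: 34.42% × 250.0 = 86.05 lb
  SiO2: 38.30% × 250.0 = 95.75 lb
Oxide-by-oxide audit per the reported batch figures, against the basis in use (every target is met by its sum up to rounding of the answer):
  Al2O3: 20.62·0.6533 + 87.41·0.003000 = 13.73 lb (target 13.74 lb)
  B2O3: 31.90·0.5622 = 17.93 lb (target 17.93 lb)
  Li2O: 46.37·0.3981 = 18.46 lb (target 18.46 lb)
  ZrO2: 26.86·0.6725 = 18.06 lb (target 18.07 lb)
  TiO2: 86.90·0.9902 = 86.05 lb (target 86.05 lb)
  SiO2: 26.86·0.3265 + 87.41·0.9951 = 95.75 lb (target 95.75 lb)
Glass mass check: total charge less LOI = 250.0 lb (summing oxide targets gives 250.0 lb; versus the stated basis of 250.0 lb — gaps are rounding artifacts).
Batch total: Σ batch = 300.1 lb; ignition loss, Σ(batch × LOI) = 50.07 lb; yield: glass divided by total = 83.31%.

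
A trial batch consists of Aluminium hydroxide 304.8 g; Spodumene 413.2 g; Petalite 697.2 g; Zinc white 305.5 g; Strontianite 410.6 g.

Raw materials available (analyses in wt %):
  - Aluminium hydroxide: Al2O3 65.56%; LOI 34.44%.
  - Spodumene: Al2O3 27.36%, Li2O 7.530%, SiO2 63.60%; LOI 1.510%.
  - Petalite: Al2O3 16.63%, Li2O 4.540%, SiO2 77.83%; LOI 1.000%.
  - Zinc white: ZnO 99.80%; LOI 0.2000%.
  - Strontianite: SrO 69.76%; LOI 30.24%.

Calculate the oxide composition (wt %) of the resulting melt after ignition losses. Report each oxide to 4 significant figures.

The whole derivation runs at exact precision from start to finish. The intermediate values are shown rounded to four significant figures alongside each step. Every reported figure sees exactly one rounding — all derived quantities (LOI, the totals, the five compositions, yield, glass mass) are re-derived at full precision from the batch weights for 1888 g of glass, precisely as stated by problem or answer.
Mass of each oxide from the mix:
  ZnO: 305.5·0.9980 = 304.9 g
  Al2O3: 304.8·0.6556 + 413.2·0.2736 + 697.2·0.1663 = 428.8 g
  Li2O: 413.2·0.07530 + 697.2·0.04540 = 62.77 g
  SiO2: 413.2·0.6360 + 697.2·0.7783 = 805.4 g
  SrO: 410.6·0.6976 = 286.4 g
LOI: 304.8·0.3444 + 413.2·0.01510 + 697.2·0.01000 + 305.5·0.002000 + 410.6·0.3024 = 243.0 g
The glass mass, total less LOI, = 2131 − 243.0 = 1888 g (matching Σ of the oxides)
each wt % is 100 × oxide ÷ glass

Glass mass = 1888 g (batch 2131 − LOI 243.0).
Composition: ZnO 16.15%, Al2O3 22.71%, Li2O 3.324%, SiO2 42.65%, SrO 15.17%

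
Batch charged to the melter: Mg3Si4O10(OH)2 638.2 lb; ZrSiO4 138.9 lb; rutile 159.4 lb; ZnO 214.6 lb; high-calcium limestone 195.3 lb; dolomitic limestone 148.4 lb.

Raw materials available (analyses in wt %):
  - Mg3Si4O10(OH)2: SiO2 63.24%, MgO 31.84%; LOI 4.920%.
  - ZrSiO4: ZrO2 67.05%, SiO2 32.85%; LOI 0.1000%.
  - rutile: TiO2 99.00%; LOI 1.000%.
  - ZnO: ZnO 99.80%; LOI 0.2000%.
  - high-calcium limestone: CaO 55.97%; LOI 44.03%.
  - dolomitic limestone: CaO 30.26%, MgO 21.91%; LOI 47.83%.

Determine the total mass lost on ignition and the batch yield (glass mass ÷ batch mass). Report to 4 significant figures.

LOI loss = 190.5 lb; glass = 1304 lb; yield = 87.25%

All internal work runs at exact precision in every operation — the intermediate values are displayed rounded off to 4 significant digits when written out. A single rounding produces each reported number. Derived quantities (net glass mass, the six compositions, the yield, totals, LOI) are carried in full float precision from the weighed amounts for 1304 lb of glass exactly as printed in the problem or answer text.
Each material's LOI contribution:
  Mg3Si4O10(OH)2: 638.2 × 0.04920 = 31.40 lb
  ZrSiO4: 138.9 × 0.001000 = 0.1389 lb
  rutile: 159.4 × 0.01000 = 1.594 lb
  ZnO: 214.6 × 0.002000 = 0.4292 lb
  high-calcium limestone: 195.3 × 0.4403 = 85.99 lb
  dolomitic limestone: 148.4 × 0.4783 = 70.98 lb
Total LOI = 190.5 lb
Glass = batch − LOI = 1495 − 190.5 = 1304 lb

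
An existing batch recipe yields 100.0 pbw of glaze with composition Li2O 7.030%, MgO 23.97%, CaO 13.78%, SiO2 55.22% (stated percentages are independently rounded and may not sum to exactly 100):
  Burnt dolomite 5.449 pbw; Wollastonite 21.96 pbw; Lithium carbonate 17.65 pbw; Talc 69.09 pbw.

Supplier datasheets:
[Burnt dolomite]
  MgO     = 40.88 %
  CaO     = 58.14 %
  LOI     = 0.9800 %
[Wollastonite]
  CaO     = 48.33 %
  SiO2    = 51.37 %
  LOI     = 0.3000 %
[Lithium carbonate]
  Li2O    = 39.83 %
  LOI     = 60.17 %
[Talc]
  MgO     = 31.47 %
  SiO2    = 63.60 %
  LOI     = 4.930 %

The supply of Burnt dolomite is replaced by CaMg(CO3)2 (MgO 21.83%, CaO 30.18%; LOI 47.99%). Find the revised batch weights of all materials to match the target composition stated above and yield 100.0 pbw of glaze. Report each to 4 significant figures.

All internal work runs at full precision through every step — mid-chain values are printed (rounded to 4 significant digits) alongside each step; each reported value includes exactly one rounding; derived quantities (ignition loss, the totals, yield, the four compositions, glass mass) are rebuilt from the batch weights on 100.0 pbw of glass at full float precision, as quoted within problem or answer.
Oxide-by-oxide targets in 100.0 pbw glaze:
  Li2O: 7.030% × 100.0 = 7.030 pbw
  MgO: 23.97% × 100.0 = 23.97 pbw
  CaO: 13.78% × 100.0 = 13.78 pbw
  SiO2: 55.22% × 100.0 = 55.22 pbw
A balance pass over the oxides, per the reported batch figures, for the quoted basis mass (oxide sums agree with the targets inside rounding margins):
  Li2O: 17.65·0.3983 = 7.030 pbw (target 7.030 pbw)
  MgO: 10.33·0.2183 + 69.00·0.3147 = 23.97 pbw (target 23.97 pbw)
  CaO: 10.33·0.3018 + 22.06·0.4833 = 13.78 pbw (target 13.78 pbw)
  SiO2: 22.06·0.5137 + 69.00·0.6360 = 55.22 pbw (target 55.22 pbw)
Auditing the glass mass value: net batch after ignition = 99.99 pbw (oxide target masses add up to 100.0 pbw; the stated basis being 100.0 pbw — any gap is answer rounding).
Summing the batch: Σ batch = 119.0 pbw; LOI removed, Σ of batch·LOI: 19.05 pbw; as yield: glass ÷ batch → 84.00%.

Revised batch per 100.0 pbw glaze:
  CaMg(CO3)2: 10.33 pbw
  Wollastonite: 22.06 pbw
  Lithium carbonate: 17.65 pbw
  Talc: 69.00 pbw
Total batch = 119.0 pbw; LOI loss = 19.05 pbw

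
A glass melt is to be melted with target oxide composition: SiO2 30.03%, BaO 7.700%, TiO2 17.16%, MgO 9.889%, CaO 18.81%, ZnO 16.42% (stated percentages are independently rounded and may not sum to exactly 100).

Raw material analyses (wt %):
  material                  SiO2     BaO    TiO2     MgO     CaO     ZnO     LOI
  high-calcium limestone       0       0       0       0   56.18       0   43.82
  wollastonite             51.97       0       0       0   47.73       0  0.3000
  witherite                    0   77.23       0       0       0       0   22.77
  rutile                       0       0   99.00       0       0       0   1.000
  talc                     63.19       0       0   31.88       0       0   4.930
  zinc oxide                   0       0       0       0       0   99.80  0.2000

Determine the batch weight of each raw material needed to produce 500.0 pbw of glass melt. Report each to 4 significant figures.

Batch per 500.0 pbw glass melt:
  high-calcium limestone: 82.16 pbw
  wollastonite: 100.3 pbw
  witherite: 49.85 pbw
  rutile: 86.67 pbw
  talc: 155.1 pbw
  zinc oxide: 82.26 pbw
Total batch = 556.3 pbw; LOI loss = 56.33 pbw; yield = 89.87%

Each numeric step keeps full float precision all the way through. Values along the way appear, rounded to four significant digits, within the worked lines — every reported value is rounded once only; all derived quantities (glass mass, six oxide percentages, the totals, LOI, the yield) are re-derived in exact precision starting from the weights per 500.0 pbw of glass as they appear in the problem or answer text.
The oxide mass targets at 500.0 pbw glass melt:
  SiO2: 30.03% × 500.0 = 150.2 pbw
  BaO: 7.700% × 500.0 = 38.50 pbw
  TiO2: 17.16% × 500.0 = 85.80 pbw
  MgO: 9.889% × 500.0 = 49.44 pbw
  CaO: 18.81% × 500.0 = 94.05 pbw
  ZnO: 16.42% × 500.0 = 82.10 pbw
Balance tally, oxide-wise, per the reported batch figures, per the basis as stated (summed amounts equal target values exact up to rounding of places):
  SiO2: 100.3·0.5197 + 155.1·0.6319 = 150.1 pbw (target 150.2 pbw)
  BaO: 49.85·0.7723 = 38.50 pbw (target 38.50 pbw)
  TiO2: 86.67·0.9900 = 85.80 pbw (target 85.80 pbw)
  MgO: 155.1·0.3188 = 49.45 pbw (target 49.44 pbw)
  CaO: 82.16·0.5618 + 100.3·0.4773 = 94.03 pbw (target 94.05 pbw)
  ZnO: 82.26·0.9980 = 82.10 pbw (target 82.10 pbw)
Consistency of the glass mass: net batch after ignition = 500.0 pbw (oxide target masses add up to 500.0 pbw; with the basis standing at 500.0 pbw — rounding explains the deltas).
Adding the batch up: Σ batch = 556.3 pbw; loss to ignition Σ batch·LOI = 56.33 pbw; yield: glass divided by total = 89.87%.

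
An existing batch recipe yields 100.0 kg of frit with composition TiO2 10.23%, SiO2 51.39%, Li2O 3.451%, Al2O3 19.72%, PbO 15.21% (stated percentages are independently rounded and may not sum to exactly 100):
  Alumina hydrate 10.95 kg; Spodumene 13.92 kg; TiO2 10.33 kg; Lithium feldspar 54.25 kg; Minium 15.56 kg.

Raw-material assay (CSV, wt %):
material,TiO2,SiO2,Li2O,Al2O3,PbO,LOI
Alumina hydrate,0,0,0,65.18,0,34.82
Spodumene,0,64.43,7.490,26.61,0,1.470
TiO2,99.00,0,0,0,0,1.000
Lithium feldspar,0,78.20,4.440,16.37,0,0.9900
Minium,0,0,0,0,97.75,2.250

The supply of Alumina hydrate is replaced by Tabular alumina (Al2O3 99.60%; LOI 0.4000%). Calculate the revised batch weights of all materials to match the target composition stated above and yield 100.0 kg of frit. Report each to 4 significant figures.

Revised batch per 100.0 kg frit:
  Tabular alumina: 7.165 kg
  Spodumene: 13.92 kg
  TiO2: 10.33 kg
  Lithium feldspar: 54.25 kg
  Minium: 15.56 kg
Total batch = 101.2 kg; LOI loss = 1.224 kg

The whole derivation runs at exact precision throughout — in-progress results are shown rounded to four significant figures in the working; exactly one rounding goes into every reported value; all derived quantities, including the totals, LOI, the five compositions, glass mass, the yield, are carried from the weighed amounts for 100.0 kg of glass in full precision precisely as stated by the problem or answer text.
The oxide mass targets at 100.0 kg frit:
  TiO2: 10.23% × 100.0 = 10.23 kg
  SiO2: 51.39% × 100.0 = 51.39 kg
  Li2O: 3.451% × 100.0 = 3.451 kg
  Al2O3: 19.72% × 100.0 = 19.72 kg
  PbO: 15.21% × 100.0 = 15.21 kg
Mass-balance tally per oxide per the reported batch figures, on the stated basis (each sum matches its target mass within answer rounding):
  TiO2: 10.33·0.9900 = 10.23 kg (target 10.23 kg)
  SiO2: 13.92·0.6443 + 54.25·0.7820 = 51.39 kg (target 51.39 kg)
  Li2O: 13.92·0.07490 + 54.25·0.04440 = 3.451 kg (target 3.451 kg)
  Al2O3: 7.165·0.9960 + 13.92·0.2661 + 54.25·0.1637 = 19.72 kg (target 19.72 kg)
  PbO: 15.56·0.9775 = 15.21 kg (target 15.21 kg)
Glass-mass sanity pass: whole batch net of LOI = 100.0 kg (summing oxide targets gives 100.0 kg; stated basis 100.0 kg — a pure rounding effect).
Batch total: Σ batch = 101.2 kg; Σ batch·LOI gives LOI loss = 1.224 kg; glass ÷ batch gives a yield of 98.79%.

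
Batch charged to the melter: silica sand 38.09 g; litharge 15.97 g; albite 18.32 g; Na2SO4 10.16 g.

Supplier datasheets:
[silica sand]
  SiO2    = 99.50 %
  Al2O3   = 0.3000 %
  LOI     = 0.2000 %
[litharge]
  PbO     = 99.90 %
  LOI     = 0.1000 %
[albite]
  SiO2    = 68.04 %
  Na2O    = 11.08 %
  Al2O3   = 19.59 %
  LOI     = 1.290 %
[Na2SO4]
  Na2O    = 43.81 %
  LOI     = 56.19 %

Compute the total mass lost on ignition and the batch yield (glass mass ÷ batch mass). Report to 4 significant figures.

Every computation carries exact precision all the way through. Mid-chain values are shown rounded to four significant figures as written. Exactly one rounding is applied to every reported value; all derived quantities (the four compositions, glass mass, the yield, the totals, ignition loss) are computed using the weight values on 76.50 g of glass in exact precision, as written in question or answer.
Material-by-material LOI:
  silica sand: 38.09 × 0.002000 = 0.07618 g
  litharge: 15.97 × 0.001000 = 0.01597 g
  albite: 18.32 × 0.01290 = 0.2363 g
  Na2SO4: 10.16 × 0.5619 = 5.709 g
Total LOI = 6.037 g
Glass = batch − LOI = 82.54 − 6.037 = 76.50 g

LOI loss = 6.037 g; glass = 76.50 g; yield = 92.69%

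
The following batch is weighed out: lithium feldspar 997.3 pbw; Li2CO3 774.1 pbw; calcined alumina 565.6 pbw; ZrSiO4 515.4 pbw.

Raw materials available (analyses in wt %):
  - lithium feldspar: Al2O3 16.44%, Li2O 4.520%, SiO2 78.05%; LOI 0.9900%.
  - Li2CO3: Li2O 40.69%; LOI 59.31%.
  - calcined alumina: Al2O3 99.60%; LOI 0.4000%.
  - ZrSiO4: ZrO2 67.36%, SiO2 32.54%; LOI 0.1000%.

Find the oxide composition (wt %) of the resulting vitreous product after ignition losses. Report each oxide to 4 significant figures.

Exact precision is kept in every operation — values along the way are printed rounded to 4 significant digits on the page; each reported value takes just one rounding. The derived quantities, which include LOI, totals, four oxide percentages, yield, glass mass, are re-derived at full precision, as they appear in problem or answer, using the weight values at 2381 pbw of glass.
Mass of each oxide from the mix:
  ZrO2: 515.4·0.6736 = 347.2 pbw
  Al2O3: 997.3·0.1644 + 565.6·0.9960 = 727.3 pbw
  Li2O: 997.3·0.04520 + 774.1·0.4069 = 360.1 pbw
  SiO2: 997.3·0.7805 + 515.4·0.3254 = 946.1 pbw
LOI: 997.3·0.009900 + 774.1·0.5931 + 565.6·0.004000 + 515.4·0.001000 = 471.8 pbw
Glass = total batch minus LOI = 2852 − 471.8 = 2381 pbw (matching Σ of the oxides)
percent by weight: oxide/glass ×100

Glass mass = 2381 pbw (batch 2852 − LOI 471.8).
Composition: ZrO2 14.58%, Al2O3 30.55%, Li2O 15.12%, SiO2 39.74%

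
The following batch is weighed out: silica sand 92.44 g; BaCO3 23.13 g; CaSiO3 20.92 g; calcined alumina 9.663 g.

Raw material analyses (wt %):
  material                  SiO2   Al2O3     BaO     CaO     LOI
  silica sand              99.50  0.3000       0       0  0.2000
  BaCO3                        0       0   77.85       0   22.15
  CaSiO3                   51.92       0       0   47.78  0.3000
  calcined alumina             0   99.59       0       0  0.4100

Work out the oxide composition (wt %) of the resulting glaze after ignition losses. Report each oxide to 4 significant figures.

Rounding to 4 significant digits governs each intermediate as shown — all internal work carries exact precision through the solve. Every reported value takes exactly one rounding; the derived quantities (net glass mass, ignition loss, the four compositions, the yield, the totals) are rebuilt starting from the weights on 140.7 g of glass in exact precision as set out in problem or answer.
Oxide masses out of the charge:
  SiO2: 92.44·0.9950 + 20.92·0.5192 = 102.8 g
  Al2O3: 92.44·0.003000 + 9.663·0.9959 = 9.901 g
  BaO: 23.13·0.7785 = 18.01 g
  CaO: 20.92·0.4778 = 9.996 g
LOI: 92.44·0.002000 + 23.13·0.2215 + 20.92·0.003000 + 9.663·0.004100 = 5.411 g
Glass = total batch minus LOI = 146.2 − 5.411 = 140.7 g (the oxide masses sum to this)
wt % = 100 × oxide mass / glass mass

Glass mass = 140.7 g (batch 146.2 − LOI 5.411).
Composition: SiO2 73.07%, Al2O3 7.035%, BaO 12.79%, CaO 7.102%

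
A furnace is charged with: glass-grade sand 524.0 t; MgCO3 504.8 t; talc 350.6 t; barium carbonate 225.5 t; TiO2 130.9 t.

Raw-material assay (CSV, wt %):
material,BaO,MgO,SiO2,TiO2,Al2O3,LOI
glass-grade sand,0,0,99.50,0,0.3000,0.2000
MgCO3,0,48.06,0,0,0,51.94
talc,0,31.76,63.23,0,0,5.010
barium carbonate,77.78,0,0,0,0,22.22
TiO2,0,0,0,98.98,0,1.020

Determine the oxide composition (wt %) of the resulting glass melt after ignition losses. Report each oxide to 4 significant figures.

All arithmetic holds exact precision through every step — the intermediate values are displayed (rounded to four significant figures) in the working. Every reported figure is rounded a single time — the derived quantities, which include LOI, yield, five oxide percentages, net glass mass, the totals, are carried in full precision, exactly as printed in question or answer, starting from the weights for 1404 t of glass.
Oxide-by-oxide delivered mass:
  BaO: 225.5·0.7778 = 175.4 t
  MgO: 504.8·0.4806 + 350.6·0.3176 = 354.0 t
  SiO2: 524.0·0.9950 + 350.6·0.6323 = 743.1 t
  TiO2: 130.9·0.9898 = 129.6 t
  Al2O3: 524.0·0.003000 = 1.572 t
LOI: 524.0·0.002000 + 504.8·0.5194 + 350.6·0.05010 + 225.5·0.2222 + 130.9·0.01020 = 332.2 t
Glass mass = batch − LOI = 1736 − 332.2 = 1404 t (consistent with Σ oxide mass)
percent by weight: oxide/glass ×100

Glass mass = 1404 t (batch 1736 − LOI 332.2).
Composition: BaO 12.50%, MgO 25.22%, SiO2 52.94%, TiO2 9.231%, Al2O3 0.1120%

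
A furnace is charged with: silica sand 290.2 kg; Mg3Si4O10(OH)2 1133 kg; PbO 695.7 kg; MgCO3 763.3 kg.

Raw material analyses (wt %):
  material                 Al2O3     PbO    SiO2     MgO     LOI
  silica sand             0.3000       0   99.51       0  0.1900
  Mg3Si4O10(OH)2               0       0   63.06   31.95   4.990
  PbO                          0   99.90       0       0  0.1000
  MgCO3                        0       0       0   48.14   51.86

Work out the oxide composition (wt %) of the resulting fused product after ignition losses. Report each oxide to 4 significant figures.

In-progress results are displayed rounded to four significant digits as written; all internal work keeps full float precision at every stage — each reported figure undergoes a single rounding. The derived quantities, including the yield, four oxide percentages, totals, ignition loss, glass mass, are re-derived from the weighed amounts on 2429 kg of glass at full precision, exactly as shown in the problem or the answer.
Oxide-by-oxide delivered mass:
  Al2O3: 290.2·0.003000 = 0.8706 kg
  PbO: 695.7·0.9990 = 695.0 kg
  SiO2: 290.2·0.9951 + 1133·0.6306 = 1003 kg
  MgO: 1133·0.3195 + 763.3·0.4814 = 729.4 kg
LOI: 290.2·0.001900 + 1133·0.04990 + 695.7·0.001000 + 763.3·0.5186 = 453.6 kg
The glass mass, total less LOI, = 2882 − 453.6 = 2429 kg (= the summed oxide contributions)
percent by weight: oxide/glass ×100

Glass mass = 2429 kg (batch 2882 − LOI 453.6).
Composition: Al2O3 0.03585%, PbO 28.62%, SiO2 41.31%, MgO 30.04%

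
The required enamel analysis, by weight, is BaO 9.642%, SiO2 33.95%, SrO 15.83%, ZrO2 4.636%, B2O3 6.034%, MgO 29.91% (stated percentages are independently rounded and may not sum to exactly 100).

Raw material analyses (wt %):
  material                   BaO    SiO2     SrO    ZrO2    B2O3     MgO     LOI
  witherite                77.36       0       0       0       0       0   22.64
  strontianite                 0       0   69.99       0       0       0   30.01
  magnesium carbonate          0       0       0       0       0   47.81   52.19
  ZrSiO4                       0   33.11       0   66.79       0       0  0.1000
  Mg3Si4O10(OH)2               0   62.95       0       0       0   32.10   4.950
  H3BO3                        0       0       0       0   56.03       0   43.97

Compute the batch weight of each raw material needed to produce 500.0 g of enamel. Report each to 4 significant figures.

The intermediate values appear rounded to 4 significant digits between the steps — all internal work runs at exact precision in every operation. Every reported number takes exactly one rounding; the derived quantities, including the yield, totals, glass mass, six oxide percentages, ignition loss, are carried using the weight values per 500.0 g of glass in full float precision, as written in question or answer.
Per-oxide target masses for 500.0 g enamel:
  BaO: 9.642% × 500.0 = 48.21 g
  SiO2: 33.95% × 500.0 = 169.8 g
  SrO: 15.83% × 500.0 = 79.15 g
  ZrO2: 4.636% × 500.0 = 23.18 g
  B2O3: 6.034% × 500.0 = 30.17 g
  MgO: 29.91% × 500.0 = 149.6 g
Per-oxide balance check working from each reported weight, against the basis in use (target by target, the sums agree modulo rounding of the values):
  BaO: 62.32·0.7736 = 48.21 g (target 48.21 g)
  SiO2: 34.71·0.3311 + 251.4·0.6295 = 169.7 g (target 169.8 g)
  SrO: 113.1·0.6999 = 79.16 g (target 79.15 g)
  ZrO2: 34.71·0.6679 = 23.18 g (target 23.18 g)
  B2O3: 53.85·0.5603 = 30.17 g (target 30.17 g)
  MgO: 144.0·0.4781 + 251.4·0.3210 = 149.5 g (target 149.6 g)
Glass-mass bookkeeping: total batch − LOI = 500.0 g (per-oxide target masses sum to 500.0 g; with the basis standing at 500.0 g — gaps are rounding artifacts).
Batch grand total — Σ batch = 659.4 g; loss to ignition Σ batch·LOI = 159.4 g; glass ÷ batch gives a yield of 75.83%.

Batch per 500.0 g enamel:
  witherite: 62.32 g
  strontianite: 113.1 g
  magnesium carbonate: 144.0 g
  ZrSiO4: 34.71 g
  Mg3Si4O10(OH)2: 251.4 g
  H3BO3: 53.85 g
Total batch = 659.4 g; LOI loss = 159.4 g; yield = 75.83%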